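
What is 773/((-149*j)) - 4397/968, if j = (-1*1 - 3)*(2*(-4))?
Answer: -2714145/576928 ≈ -4.7045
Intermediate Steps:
j = 32 (j = (-1 - 3)*(-8) = -4*(-8) = 32)
773/((-149*j)) - 4397/968 = 773/((-149*32)) - 4397/968 = 773/(-4768) - 4397*1/968 = 773*(-1/4768) - 4397/968 = -773/4768 - 4397/968 = -2714145/576928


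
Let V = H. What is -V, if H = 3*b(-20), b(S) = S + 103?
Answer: -249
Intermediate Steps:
b(S) = 103 + S
H = 249 (H = 3*(103 - 20) = 3*83 = 249)
V = 249
-V = -1*249 = -249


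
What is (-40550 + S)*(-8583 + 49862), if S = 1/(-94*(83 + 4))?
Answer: -13688855335379/8178 ≈ -1.6739e+9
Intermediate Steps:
S = -1/8178 (S = 1/(-94*87) = 1/(-8178) = -1/8178 ≈ -0.00012228)
(-40550 + S)*(-8583 + 49862) = (-40550 - 1/8178)*(-8583 + 49862) = -331617901/8178*41279 = -13688855335379/8178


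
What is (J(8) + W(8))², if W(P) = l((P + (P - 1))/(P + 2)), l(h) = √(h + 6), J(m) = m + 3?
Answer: (22 + √30)²/4 ≈ 188.75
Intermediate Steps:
J(m) = 3 + m
l(h) = √(6 + h)
W(P) = √(6 + (-1 + 2*P)/(2 + P)) (W(P) = √(6 + (P + (P - 1))/(P + 2)) = √(6 + (P + (-1 + P))/(2 + P)) = √(6 + (-1 + 2*P)/(2 + P)))
(J(8) + W(8))² = ((3 + 8) + √((11 + 8*8)/(2 + 8)))² = (11 + √((11 + 64)/10))² = (11 + √((⅒)*75))² = (11 + √(15/2))² = (11 + √30/2)²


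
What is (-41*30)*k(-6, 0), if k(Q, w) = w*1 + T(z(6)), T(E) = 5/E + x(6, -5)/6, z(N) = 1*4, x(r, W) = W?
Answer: -1025/2 ≈ -512.50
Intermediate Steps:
z(N) = 4
T(E) = -5/6 + 5/E (T(E) = 5/E - 5/6 = -5/6 + 5/E)
k(Q, w) = 5/12 + w (k(Q, w) = w*1 + (-5/6 + 5/4) = w + (-5/6 + 5*(1/4)) = w + (-5/6 + 5/4) = w + 5/12 = 5/12 + w)
(-41*30)*k(-6, 0) = (-41*30)*(5/12 + 0) = -1230*5/12 = -1025/2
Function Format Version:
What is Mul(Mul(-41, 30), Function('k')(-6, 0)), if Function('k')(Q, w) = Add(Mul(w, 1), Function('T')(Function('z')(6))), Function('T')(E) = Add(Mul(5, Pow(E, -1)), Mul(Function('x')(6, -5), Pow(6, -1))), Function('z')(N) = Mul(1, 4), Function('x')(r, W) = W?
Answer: Rational(-1025, 2) ≈ -512.50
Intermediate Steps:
Function('z')(N) = 4
Function('T')(E) = Add(Rational(-5, 6), Mul(5, Pow(E, -1))) (Function('T')(E) = Add(Mul(5, Pow(E, -1)), Mul(-5, Pow(6, -1))) = Add(Mul(5, Pow(E, -1)), Mul(-5, Rational(1, 6))) = Add(Mul(5, Pow(E, -1)), Rational(-5, 6)) = Add(Rational(-5, 6), Mul(5, Pow(E, -1))))
Function('k')(Q, w) = Add(Rational(5, 12), w) (Function('k')(Q, w) = Add(Mul(w, 1), Add(Rational(-5, 6), Mul(5, Pow(4, -1)))) = Add(w, Add(Rational(-5, 6), Mul(5, Rational(1, 4)))) = Add(w, Add(Rational(-5, 6), Rational(5, 4))) = Add(w, Rational(5, 12)) = Add(Rational(5, 12), w))
Mul(Mul(-41, 30), Function('k')(-6, 0)) = Mul(Mul(-41, 30), Add(Rational(5, 12), 0)) = Mul(-1230, Rational(5, 12)) = Rational(-1025, 2)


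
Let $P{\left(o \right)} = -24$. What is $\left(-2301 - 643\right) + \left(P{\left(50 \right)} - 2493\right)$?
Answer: $-5461$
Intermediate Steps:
$\left(-2301 - 643\right) + \left(P{\left(50 \right)} - 2493\right) = \left(-2301 - 643\right) - 2517 = -2944 - 2517 = -5461$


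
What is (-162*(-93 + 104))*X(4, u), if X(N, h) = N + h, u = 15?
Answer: -33858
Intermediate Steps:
(-162*(-93 + 104))*X(4, u) = (-162*(-93 + 104))*(4 + 15) = -162*11*19 = -1782*19 = -33858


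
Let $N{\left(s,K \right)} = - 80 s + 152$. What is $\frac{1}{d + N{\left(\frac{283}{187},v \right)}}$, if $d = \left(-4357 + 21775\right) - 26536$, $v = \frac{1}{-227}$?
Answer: $- \frac{187}{1699282} \approx -0.00011005$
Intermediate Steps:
$v = - \frac{1}{227} \approx -0.0044053$
$d = -9118$ ($d = 17418 - 26536 = -9118$)
$N{\left(s,K \right)} = 152 - 80 s$
$\frac{1}{d + N{\left(\frac{283}{187},v \right)}} = \frac{1}{-9118 + \left(152 - 80 \cdot \frac{283}{187}\right)} = \frac{1}{-9118 + \left(152 - 80 \cdot 283 \cdot \frac{1}{187}\right)} = \frac{1}{-9118 + \left(152 - \frac{22640}{187}\right)} = \frac{1}{-9118 + \frac{5784}{187}} = \frac{1}{- \frac{1699282}{187}} = - \frac{187}{1699282}$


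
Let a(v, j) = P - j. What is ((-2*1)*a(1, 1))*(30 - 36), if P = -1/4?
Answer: -15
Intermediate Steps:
P = -1/4 (P = -1*1/4 = -1/4 ≈ -0.25000)
a(v, j) = -1/4 - j
((-2*1)*a(1, 1))*(30 - 36) = ((-2*1)*(-1/4 - 1*1))*(30 - 36) = -2*(-1/4 - 1)*(-6) = -2*(-5/4)*(-6) = (5/2)*(-6) = -15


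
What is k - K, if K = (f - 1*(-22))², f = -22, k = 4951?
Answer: 4951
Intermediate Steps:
K = 0 (K = (-22 - 1*(-22))² = (-22 + 22)² = 0² = 0)
k - K = 4951 - 1*0 = 4951 + 0 = 4951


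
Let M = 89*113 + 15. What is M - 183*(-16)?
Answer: 13000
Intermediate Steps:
M = 10072 (M = 10057 + 15 = 10072)
M - 183*(-16) = 10072 - 183*(-16) = 10072 + 2928 = 13000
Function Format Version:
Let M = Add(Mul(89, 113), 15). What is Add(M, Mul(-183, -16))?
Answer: 13000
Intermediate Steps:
M = 10072 (M = Add(10057, 15) = 10072)
Add(M, Mul(-183, -16)) = Add(10072, Mul(-183, -16)) = Add(10072, 2928) = 13000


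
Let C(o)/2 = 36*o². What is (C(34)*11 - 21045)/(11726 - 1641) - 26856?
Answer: -269948253/10085 ≈ -26767.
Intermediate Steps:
C(o) = 72*o² (C(o) = 2*(36*o²) = 72*o²)
(C(34)*11 - 21045)/(11726 - 1641) - 26856 = ((72*34²)*11 - 21045)/(11726 - 1641) - 26856 = ((72*1156)*11 - 21045)/10085 - 26856 = (83232*11 - 21045)*(1/10085) - 26856 = (915552 - 21045)*(1/10085) - 26856 = 894507*(1/10085) - 26856 = 894507/10085 - 26856 = -269948253/10085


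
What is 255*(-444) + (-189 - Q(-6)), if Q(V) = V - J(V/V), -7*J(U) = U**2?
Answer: -793822/7 ≈ -1.1340e+5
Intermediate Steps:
J(U) = -U**2/7
Q(V) = 1/7 + V (Q(V) = V - (-1)*(V/V)**2/7 = V - (-1)*1**2/7 = V - (-1)/7 = V - 1*(-1/7) = V + 1/7 = 1/7 + V)
255*(-444) + (-189 - Q(-6)) = 255*(-444) + (-189 - (1/7 - 6)) = -113220 + (-189 - 1*(-41/7)) = -113220 + (-189 + 41/7) = -113220 - 1282/7 = -793822/7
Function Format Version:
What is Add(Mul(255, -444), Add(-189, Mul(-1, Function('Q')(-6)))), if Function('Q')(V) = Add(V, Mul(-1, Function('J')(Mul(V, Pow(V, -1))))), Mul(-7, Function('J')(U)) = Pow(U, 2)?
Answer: Rational(-793822, 7) ≈ -1.1340e+5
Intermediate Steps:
Function('J')(U) = Mul(Rational(-1, 7), Pow(U, 2))
Function('Q')(V) = Add(Rational(1, 7), V) (Function('Q')(V) = Add(V, Mul(-1, Mul(Rational(-1, 7), Pow(Mul(V, Pow(V, -1)), 2)))) = Add(V, Mul(-1, Mul(Rational(-1, 7), Pow(1, 2)))) = Add(V, Mul(-1, Mul(Rational(-1, 7), 1))) = Add(V, Mul(-1, Rational(-1, 7))) = Add(V, Rational(1, 7)) = Add(Rational(1, 7), V))
Add(Mul(255, -444), Add(-189, Mul(-1, Function('Q')(-6)))) = Add(Mul(255, -444), Add(-189, Mul(-1, Add(Rational(1, 7), -6)))) = Add(-113220, Add(-189, Mul(-1, Rational(-41, 7)))) = Add(-113220, Add(-189, Rational(41, 7))) = Add(-113220, Rational(-1282, 7)) = Rational(-793822, 7)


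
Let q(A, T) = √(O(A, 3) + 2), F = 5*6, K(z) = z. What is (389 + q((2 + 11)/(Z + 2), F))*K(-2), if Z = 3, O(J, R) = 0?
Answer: -778 - 2*√2 ≈ -780.83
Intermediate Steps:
F = 30
q(A, T) = √2 (q(A, T) = √(0 + 2) = √2)
(389 + q((2 + 11)/(Z + 2), F))*K(-2) = (389 + √2)*(-2) = -778 - 2*√2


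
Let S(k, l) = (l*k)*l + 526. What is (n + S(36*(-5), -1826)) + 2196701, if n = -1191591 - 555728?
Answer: -599719772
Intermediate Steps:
S(k, l) = 526 + k*l**2 (S(k, l) = (k*l)*l + 526 = k*l**2 + 526 = 526 + k*l**2)
n = -1747319
(n + S(36*(-5), -1826)) + 2196701 = (-1747319 + (526 + (36*(-5))*(-1826)**2)) + 2196701 = (-1747319 + (526 - 180*3334276)) + 2196701 = (-1747319 + (526 - 600169680)) + 2196701 = (-1747319 - 600169154) + 2196701 = -601916473 + 2196701 = -599719772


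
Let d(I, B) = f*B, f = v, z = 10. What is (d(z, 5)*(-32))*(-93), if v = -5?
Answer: -74400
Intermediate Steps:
f = -5
d(I, B) = -5*B
(d(z, 5)*(-32))*(-93) = (-5*5*(-32))*(-93) = -25*(-32)*(-93) = 800*(-93) = -74400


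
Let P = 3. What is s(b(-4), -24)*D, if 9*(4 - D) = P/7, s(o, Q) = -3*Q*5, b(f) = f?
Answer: 9960/7 ≈ 1422.9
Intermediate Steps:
s(o, Q) = -15*Q
D = 83/21 (D = 4 - 1/(3*7) = 4 - ⅑*3/7 = 4 - 1/21 = 83/21 ≈ 3.9524)
s(b(-4), -24)*D = -15*(-24)*(83/21) = 360*(83/21) = 9960/7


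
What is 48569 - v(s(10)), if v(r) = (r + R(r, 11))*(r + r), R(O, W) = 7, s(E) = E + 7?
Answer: 47753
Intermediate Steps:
s(E) = 7 + E
v(r) = 2*r*(7 + r) (v(r) = (r + 7)*(r + r) = (7 + r)*(2*r) = 2*r*(7 + r))
48569 - v(s(10)) = 48569 - 2*(7 + 10)*(7 + (7 + 10)) = 48569 - 2*17*(7 + 17) = 48569 - 2*17*24 = 48569 - 1*816 = 48569 - 816 = 47753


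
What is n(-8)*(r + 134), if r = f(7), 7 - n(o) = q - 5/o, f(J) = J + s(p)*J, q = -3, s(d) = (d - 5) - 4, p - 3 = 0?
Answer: 7425/8 ≈ 928.13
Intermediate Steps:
p = 3 (p = 3 + 0 = 3)
s(d) = -9 + d (s(d) = (-5 + d) - 4 = -9 + d)
f(J) = -5*J (f(J) = J + (-9 + 3)*J = J - 6*J = -5*J)
n(o) = 10 + 5/o (n(o) = 7 - (-3 - 5/o) = 7 + (3 + 5/o) = 10 + 5/o)
r = -35 (r = -5*7 = -35)
n(-8)*(r + 134) = (10 + 5/(-8))*(-35 + 134) = (10 + 5*(-⅛))*99 = (10 - 5/8)*99 = (75/8)*99 = 7425/8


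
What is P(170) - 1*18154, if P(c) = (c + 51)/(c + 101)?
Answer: -4919513/271 ≈ -18153.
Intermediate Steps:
P(c) = (51 + c)/(101 + c)
P(170) - 1*18154 = (51 + 170)/(101 + 170) - 1*18154 = 221/271 - 18154 = -4919513/271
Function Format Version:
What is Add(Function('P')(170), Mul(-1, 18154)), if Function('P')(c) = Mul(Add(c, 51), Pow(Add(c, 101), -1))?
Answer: Rational(-4919513, 271) ≈ -18153.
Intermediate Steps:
Function('P')(c) = Mul(Pow(Add(101, c), -1), Add(51, c)) (Function('P')(c) = Mul(Add(51, c), Pow(Add(101, c), -1)) = Mul(Pow(Add(101, c), -1), Add(51, c)))
Add(Function('P')(170), Mul(-1, 18154)) = Add(Mul(Pow(Add(101, 170), -1), Add(51, 170)), Mul(-1, 18154)) = Add(Mul(Pow(271, -1), 221), -18154) = Add(Mul(Rational(1, 271), 221), -18154) = Add(Rational(221, 271), -18154) = Rational(-4919513, 271)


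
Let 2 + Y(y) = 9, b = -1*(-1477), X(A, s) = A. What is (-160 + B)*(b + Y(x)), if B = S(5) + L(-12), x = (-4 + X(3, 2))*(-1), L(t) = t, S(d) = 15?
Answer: -232988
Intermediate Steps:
x = 1 (x = (-4 + 3)*(-1) = -1*(-1) = 1)
b = 1477
Y(y) = 7 (Y(y) = -2 + 9 = 7)
B = 3 (B = 15 - 12 = 3)
(-160 + B)*(b + Y(x)) = (-160 + 3)*(1477 + 7) = -157*1484 = -232988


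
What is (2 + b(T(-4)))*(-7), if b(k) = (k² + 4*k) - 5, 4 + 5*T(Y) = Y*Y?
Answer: -2163/25 ≈ -86.520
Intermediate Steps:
T(Y) = -⅘ + Y²/5 (T(Y) = -⅘ + (Y*Y)/5 = -⅘ + Y²/5)
b(k) = -5 + k² + 4*k
(2 + b(T(-4)))*(-7) = (2 + (-5 + (-⅘ + (⅕)*(-4)²)² + 4*(-⅘ + (⅕)*(-4)²)))*(-7) = (2 + (-5 + (-⅘ + (⅕)*16)² + 4*(-⅘ + (⅕)*16)))*(-7) = (2 + (-5 + (-⅘ + 16/5)² + 4*(-⅘ + 16/5)))*(-7) = (2 + (-5 + (12/5)² + 4*(12/5)))*(-7) = (2 + (-5 + 144/25 + 48/5))*(-7) = (2 + 259/25)*(-7) = (309/25)*(-7) = -2163/25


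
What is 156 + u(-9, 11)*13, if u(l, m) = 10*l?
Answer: -1014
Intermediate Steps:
156 + u(-9, 11)*13 = 156 + (10*(-9))*13 = 156 - 90*13 = 156 - 1170 = -1014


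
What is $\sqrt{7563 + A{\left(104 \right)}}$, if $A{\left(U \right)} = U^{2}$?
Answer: $\sqrt{18379} \approx 135.57$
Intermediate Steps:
$\sqrt{7563 + A{\left(104 \right)}} = \sqrt{7563 + 104^{2}} = \sqrt{7563 + 10816} = \sqrt{18379}$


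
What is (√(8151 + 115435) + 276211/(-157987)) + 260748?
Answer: 41194518065/157987 + √123586 ≈ 2.6110e+5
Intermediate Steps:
(√(8151 + 115435) + 276211/(-157987)) + 260748 = (√123586 + 276211*(-1/157987)) + 260748 = (√123586 - 276211/157987) + 260748 = (-276211/157987 + √123586) + 260748 = 41194518065/157987 + √123586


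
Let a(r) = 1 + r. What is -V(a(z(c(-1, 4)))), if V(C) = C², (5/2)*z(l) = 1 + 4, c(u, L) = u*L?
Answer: -9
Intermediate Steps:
c(u, L) = L*u
z(l) = 2 (z(l) = 2*(1 + 4)/5 = (⅖)*5 = 2)
-V(a(z(c(-1, 4)))) = -(1 + 2)² = -1*3² = -1*9 = -9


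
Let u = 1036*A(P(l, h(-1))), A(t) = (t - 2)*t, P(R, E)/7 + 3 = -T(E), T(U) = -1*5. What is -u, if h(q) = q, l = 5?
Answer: -174048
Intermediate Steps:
T(U) = -5
P(R, E) = 14 (P(R, E) = -21 + 7*(-1*(-5)) = -21 + 7*5 = -21 + 35 = 14)
A(t) = t*(-2 + t) (A(t) = (-2 + t)*t = t*(-2 + t))
u = 174048 (u = 1036*(14*(-2 + 14)) = 1036*(14*12) = 1036*168 = 174048)
-u = -1*174048 = -174048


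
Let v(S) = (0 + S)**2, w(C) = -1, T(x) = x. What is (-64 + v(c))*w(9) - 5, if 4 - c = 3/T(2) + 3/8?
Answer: 3487/64 ≈ 54.484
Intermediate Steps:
c = 17/8 (c = 4 - (3/2 + 3/8) = 4 - 1*15/8 = 4 - 15/8 = 17/8 ≈ 2.1250)
v(S) = S**2
(-64 + v(c))*w(9) - 5 = (-64 + (17/8)**2)*(-1) - 5 = (-64 + 289/64)*(-1) - 5 = -3807/64*(-1) - 5 = 3807/64 - 5 = 3487/64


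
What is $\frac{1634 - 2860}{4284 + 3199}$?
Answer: $- \frac{1226}{7483} \approx -0.16384$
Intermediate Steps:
$\frac{1634 - 2860}{4284 + 3199} = - \frac{1226}{7483}$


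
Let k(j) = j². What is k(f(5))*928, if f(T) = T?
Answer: 23200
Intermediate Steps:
k(f(5))*928 = 5²*928 = 25*928 = 23200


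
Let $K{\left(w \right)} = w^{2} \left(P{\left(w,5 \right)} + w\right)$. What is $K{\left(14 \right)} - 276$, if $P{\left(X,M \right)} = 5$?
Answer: $3448$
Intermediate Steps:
$K{\left(w \right)} = w^{2} \left(5 + w\right)$
$K{\left(14 \right)} - 276 = 14^{2} \left(5 + 14\right) - 276 = 196 \cdot 19 - 276 = 3724 - 276 = 3448$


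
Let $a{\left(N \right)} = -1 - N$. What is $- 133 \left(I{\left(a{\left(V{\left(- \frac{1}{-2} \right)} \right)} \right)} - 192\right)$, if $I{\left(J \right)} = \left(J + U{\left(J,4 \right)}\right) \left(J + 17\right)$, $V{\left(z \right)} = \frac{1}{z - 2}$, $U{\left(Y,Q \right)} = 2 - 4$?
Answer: $\frac{276374}{9} \approx 30708.0$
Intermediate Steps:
$U{\left(Y,Q \right)} = -2$ ($U{\left(Y,Q \right)} = 2 - 4 = -2$)
$V{\left(z \right)} = \frac{1}{-2 + z}$
$I{\left(J \right)} = \left(-2 + J\right) \left(17 + J\right)$ ($I{\left(J \right)} = \left(J - 2\right) \left(J + 17\right) = \left(-2 + J\right) \left(17 + J\right)$)
$- 133 \left(I{\left(a{\left(V{\left(- \frac{1}{-2} \right)} \right)} \right)} - 192\right) = - 133 \left(\left(-34 + \left(-1 - \frac{1}{-2 - \frac{1}{-2}}\right)^{2} + 15 \left(-1 - \frac{1}{-2 - \frac{1}{-2}}\right)\right) - 192\right) = - 133 \left(\left(-34 + \left(-1 - \frac{1}{-2 - - \frac{1}{2}}\right)^{2} + 15 \left(-1 - \frac{1}{-2 - - \frac{1}{2}}\right)\right) - 192\right) = - 133 \left(\left(-34 + \left(-1 - \frac{1}{-2 + \frac{1}{2}}\right)^{2} + 15 \left(-1 - \frac{1}{-2 + \frac{1}{2}}\right)\right) - 192\right) = - 133 \left(\left(-34 + \left(-1 - \frac{1}{- \frac{3}{2}}\right)^{2} + 15 \left(-1 - \frac{1}{- \frac{3}{2}}\right)\right) - 192\right) = - 133 \left(\left(-34 + \left(-1 - - \frac{2}{3}\right)^{2} + 15 \left(-1 - - \frac{2}{3}\right)\right) - 192\right) = - 133 \left(\left(-34 + \left(-1 + \frac{2}{3}\right)^{2} + 15 \left(-1 + \frac{2}{3}\right)\right) - 192\right) = - 133 \left(\left(-34 + \left(- \frac{1}{3}\right)^{2} + 15 \left(- \frac{1}{3}\right)\right) - 192\right) = - 133 \left(\left(-34 + \frac{1}{9} - 5\right) - 192\right) = - 133 \left(- \frac{350}{9} - 192\right) = \left(-133\right) \left(- \frac{2078}{9}\right) = \frac{276374}{9}$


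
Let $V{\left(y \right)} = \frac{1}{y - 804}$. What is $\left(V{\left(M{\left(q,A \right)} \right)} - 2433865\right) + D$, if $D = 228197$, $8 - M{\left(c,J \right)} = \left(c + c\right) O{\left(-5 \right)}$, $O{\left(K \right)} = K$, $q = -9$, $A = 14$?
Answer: $- \frac{1954221849}{886} \approx -2.2057 \cdot 10^{6}$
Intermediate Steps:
$M{\left(c,J \right)} = 8 + 10 c$ ($M{\left(c,J \right)} = 8 - \left(c + c\right) \left(-5\right) = 8 - 2 c \left(-5\right) = 8 - - 10 c = 8 + 10 c$)
$V{\left(y \right)} = \frac{1}{-804 + y}$
$\left(V{\left(M{\left(q,A \right)} \right)} - 2433865\right) + D = \left(\frac{1}{-804 + \left(8 + 10 \left(-9\right)\right)} - 2433865\right) + 228197 = \left(\frac{1}{-804 + \left(8 - 90\right)} - 2433865\right) + 228197 = \left(\frac{1}{-804 - 82} - 2433865\right) + 228197 = \left(\frac{1}{-886} - 2433865\right) + 228197 = \left(- \frac{1}{886} - 2433865\right) + 228197 = - \frac{2156404391}{886} + 228197 = - \frac{1954221849}{886}$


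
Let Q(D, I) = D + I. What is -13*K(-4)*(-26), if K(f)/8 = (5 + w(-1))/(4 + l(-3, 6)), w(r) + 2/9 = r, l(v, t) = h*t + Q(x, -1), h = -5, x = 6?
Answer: -91936/189 ≈ -486.43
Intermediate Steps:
l(v, t) = 5 - 5*t (l(v, t) = -5*t + (6 - 1) = -5*t + 5 = 5 - 5*t)
w(r) = -2/9 + r
K(f) = -272/189 (K(f) = 8*((5 + (-2/9 - 1))/(4 + (5 - 5*6))) = 8*((5 - 11/9)/(4 + (5 - 30))) = 8*(34/(9*(4 - 25))) = 8*((34/9)/(-21)) = 8*((34/9)*(-1/21)) = 8*(-34/189) = -272/189)
-13*K(-4)*(-26) = -13*(-272/189)*(-26) = (3536/189)*(-26) = -91936/189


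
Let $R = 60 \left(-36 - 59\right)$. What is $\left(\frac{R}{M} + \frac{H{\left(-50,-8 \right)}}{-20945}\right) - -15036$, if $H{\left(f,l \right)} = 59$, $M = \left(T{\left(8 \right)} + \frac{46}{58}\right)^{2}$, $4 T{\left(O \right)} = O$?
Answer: $\frac{11106468173}{776385} \approx 14305.0$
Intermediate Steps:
$T{\left(O \right)} = \frac{O}{4}$
$M = \frac{6561}{841}$ ($M = \left(\frac{1}{4} \cdot 8 + \frac{46}{58}\right)^{2} = \left(2 + 46 \cdot \frac{1}{58}\right)^{2} = \left(2 + \frac{23}{29}\right)^{2} = \left(\frac{81}{29}\right)^{2} = \frac{6561}{841} \approx 7.8014$)
$R = -5700$ ($R = 60 \left(-95\right) = -5700$)
$\left(\frac{R}{M} + \frac{H{\left(-50,-8 \right)}}{-20945}\right) - -15036 = \left(- \frac{5700}{\frac{6561}{841}} + \frac{59}{-20945}\right) - -15036 = \left(\left(-5700\right) \frac{841}{6561} + 59 \left(- \frac{1}{20945}\right)\right) + 15036 = \left(- \frac{1597900}{2187} - \frac{1}{355}\right) + 15036 = - \frac{567256687}{776385} + 15036 = \frac{11106468173}{776385}$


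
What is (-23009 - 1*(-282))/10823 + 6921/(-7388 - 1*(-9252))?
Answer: 32542855/20174072 ≈ 1.6131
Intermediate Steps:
(-23009 - 1*(-282))/10823 + 6921/(-7388 - 1*(-9252)) = (-23009 + 282)*(1/10823) + 6921/(-7388 + 9252) = -22727*1/10823 + 6921/1864 = -22727/10823 + 6921*(1/1864) = -22727/10823 + 6921/1864 = 32542855/20174072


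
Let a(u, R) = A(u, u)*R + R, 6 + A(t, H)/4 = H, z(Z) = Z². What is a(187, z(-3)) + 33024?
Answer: 39549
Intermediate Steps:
A(t, H) = -24 + 4*H
a(u, R) = R + R*(-24 + 4*u) (a(u, R) = (-24 + 4*u)*R + R = R*(-24 + 4*u) + R = R + R*(-24 + 4*u))
a(187, z(-3)) + 33024 = (-3)²*(-23 + 4*187) + 33024 = 9*(-23 + 748) + 33024 = 9*725 + 33024 = 6525 + 33024 = 39549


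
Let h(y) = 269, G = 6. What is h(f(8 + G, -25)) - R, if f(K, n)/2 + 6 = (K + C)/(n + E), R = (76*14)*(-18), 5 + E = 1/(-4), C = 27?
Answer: 19421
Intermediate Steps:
E = -21/4 (E = -5 + 1/(-4) = -5 - ¼ = -21/4 ≈ -5.2500)
R = -19152 (R = 1064*(-18) = -19152)
f(K, n) = -12 + 2*(27 + K)/(-21/4 + n) (f(K, n) = -12 + 2*((K + 27)/(n - 21/4)) = -12 + 2*((27 + K)/(-21/4 + n)) = -12 + 2*(27 + K)/(-21/4 + n))
h(f(8 + G, -25)) - R = 269 - 1*(-19152) = 269 + 19152 = 19421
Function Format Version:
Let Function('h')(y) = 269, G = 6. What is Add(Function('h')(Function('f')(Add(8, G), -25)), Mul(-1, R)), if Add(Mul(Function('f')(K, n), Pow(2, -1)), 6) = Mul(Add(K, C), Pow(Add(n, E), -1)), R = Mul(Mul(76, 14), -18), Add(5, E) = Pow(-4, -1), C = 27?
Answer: 19421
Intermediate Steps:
E = Rational(-21, 4) (E = Add(-5, Pow(-4, -1)) = Add(-5, Rational(-1, 4)) = Rational(-21, 4) ≈ -5.2500)
R = -19152 (R = Mul(1064, -18) = -19152)
Function('f')(K, n) = Add(-12, Mul(2, Pow(Add(Rational(-21, 4), n), -1), Add(27, K))) (Function('f')(K, n) = Add(-12, Mul(2, Mul(Add(K, 27), Pow(Add(n, Rational(-21, 4)), -1)))) = Add(-12, Mul(2, Mul(Add(27, K), Pow(Add(Rational(-21, 4), n), -1)))) = Add(-12, Mul(2, Mul(Pow(Add(Rational(-21, 4), n), -1), Add(27, K)))) = Add(-12, Mul(2, Pow(Add(Rational(-21, 4), n), -1), Add(27, K))))
Add(Function('h')(Function('f')(Add(8, G), -25)), Mul(-1, R)) = Add(269, Mul(-1, -19152)) = Add(269, 19152) = 19421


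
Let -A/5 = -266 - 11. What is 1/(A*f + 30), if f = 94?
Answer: 1/130220 ≈ 7.6793e-6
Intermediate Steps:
A = 1385 (A = -5*(-266 - 11) = -5*(-277) = 1385)
1/(A*f + 30) = 1/(1385*94 + 30) = 1/(130190 + 30) = 1/130220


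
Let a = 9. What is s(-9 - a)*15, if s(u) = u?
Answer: -270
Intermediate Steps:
s(-9 - a)*15 = (-9 - 1*9)*15 = (-9 - 9)*15 = -18*15 = -270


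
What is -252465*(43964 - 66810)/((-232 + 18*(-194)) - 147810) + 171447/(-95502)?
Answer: -91810647570913/2411966678 ≈ -38065.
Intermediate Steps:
-252465*(43964 - 66810)/((-232 + 18*(-194)) - 147810) + 171447/(-95502) = -252465*(-22846/((-232 - 3492) - 147810)) + 171447*(-1/95502) = -252465*(-22846/(-3724 - 147810)) - 57149/31834 = -252465/((-151534*(-1/22846))) - 57149/31834 = -252465/75767/11423 - 57149/31834 = -252465*11423/75767 - 57149/31834 = -2883907695/75767 - 57149/31834 = -91810647570913/2411966678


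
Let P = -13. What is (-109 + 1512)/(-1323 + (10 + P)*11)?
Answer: -1403/1356 ≈ -1.0347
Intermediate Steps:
(-109 + 1512)/(-1323 + (10 + P)*11) = (-109 + 1512)/(-1323 + (10 - 13)*11) = 1403/(-1323 - 3*11) = 1403/(-1323 - 33) = 1403/(-1356) = 1403*(-1/1356) = -1403/1356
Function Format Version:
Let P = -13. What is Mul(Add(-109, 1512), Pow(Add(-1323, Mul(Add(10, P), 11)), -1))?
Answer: Rational(-1403, 1356) ≈ -1.0347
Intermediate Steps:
Mul(Add(-109, 1512), Pow(Add(-1323, Mul(Add(10, P), 11)), -1)) = Mul(Add(-109, 1512), Pow(Add(-1323, Mul(Add(10, -13), 11)), -1)) = Mul(1403, Pow(Add(-1323, Mul(-3, 11)), -1)) = Mul(1403, Pow(Add(-1323, -33), -1)) = Mul(1403, Pow(-1356, -1)) = Mul(1403, Rational(-1, 1356)) = Rational(-1403, 1356)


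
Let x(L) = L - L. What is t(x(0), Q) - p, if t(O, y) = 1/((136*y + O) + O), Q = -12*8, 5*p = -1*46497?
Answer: 607064827/65280 ≈ 9299.4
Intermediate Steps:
x(L) = 0
p = -46497/5 (p = (-1*46497)/5 = (1/5)*(-46497) = -46497/5 ≈ -9299.4)
Q = -96
t(O, y) = 1/(2*O + 136*y) (t(O, y) = 1/((O + 136*y) + O) = 1/(2*O + 136*y))
t(x(0), Q) - p = 1/(2*(0 + 68*(-96))) - 1*(-46497/5) = 1/(2*(0 - 6528)) + 46497/5 = (1/2)/(-6528) + 46497/5 = (1/2)*(-1/6528) + 46497/5 = -1/13056 + 46497/5 = 607064827/65280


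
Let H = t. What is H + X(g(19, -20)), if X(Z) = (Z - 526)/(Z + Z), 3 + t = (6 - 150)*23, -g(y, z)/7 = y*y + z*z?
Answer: -35312157/10654 ≈ -3314.4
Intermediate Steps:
g(y, z) = -7*y**2 - 7*z**2 (g(y, z) = -7*(y*y + z*z) = -7*(y**2 + z**2) = -7*y**2 - 7*z**2)
t = -3315 (t = -3 + (6 - 150)*23 = -3 - 144*23 = -3 - 3312 = -3315)
X(Z) = (-526 + Z)/(2*Z) (X(Z) = (-526 + Z)/((2*Z)) = (-526 + Z)*(1/(2*Z)) = (-526 + Z)/(2*Z))
H = -3315
H + X(g(19, -20)) = -3315 + (-526 + (-7*19**2 - 7*(-20)**2))/(2*(-7*19**2 - 7*(-20)**2)) = -3315 + (-526 + (-7*361 - 7*400))/(2*(-7*361 - 7*400)) = -3315 + (-526 + (-2527 - 2800))/(2*(-2527 - 2800)) = -3315 + (1/2)*(-526 - 5327)/(-5327) = -3315 + (1/2)*(-1/5327)*(-5853) = -3315 + 5853/10654 = -35312157/10654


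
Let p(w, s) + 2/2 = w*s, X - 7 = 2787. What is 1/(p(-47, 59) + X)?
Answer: 1/20 ≈ 0.050000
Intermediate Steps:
X = 2794 (X = 7 + 2787 = 2794)
p(w, s) = -1 + s*w (p(w, s) = -1 + w*s = -1 + s*w)
1/(p(-47, 59) + X) = 1/((-1 + 59*(-47)) + 2794) = 1/((-1 - 2773) + 2794) = 1/(-2774 + 2794) = 1/20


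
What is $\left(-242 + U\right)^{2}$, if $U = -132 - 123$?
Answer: $247009$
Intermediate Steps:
$U = -255$ ($U = -132 - 123 = -255$)
$\left(-242 + U\right)^{2} = \left(-242 - 255\right)^{2} = \left(-497\right)^{2} = 247009$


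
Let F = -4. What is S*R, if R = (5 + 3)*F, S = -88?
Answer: 2816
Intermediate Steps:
R = -32 (R = (5 + 3)*(-4) = 8*(-4) = -32)
S*R = -88*(-32) = 2816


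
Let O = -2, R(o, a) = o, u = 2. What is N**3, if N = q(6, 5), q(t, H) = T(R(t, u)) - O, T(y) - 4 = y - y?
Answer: 216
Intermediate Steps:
T(y) = 4 (T(y) = 4 + (y - y) = 4 + 0 = 4)
q(t, H) = 6 (q(t, H) = 4 - 1*(-2) = 4 + 2 = 6)
N = 6
N**3 = 6**3 = 216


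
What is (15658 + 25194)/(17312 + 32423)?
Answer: 5836/7105 ≈ 0.82139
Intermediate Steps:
(15658 + 25194)/(17312 + 32423) = 40852/49735 = 40852*(1/49735) = 5836/7105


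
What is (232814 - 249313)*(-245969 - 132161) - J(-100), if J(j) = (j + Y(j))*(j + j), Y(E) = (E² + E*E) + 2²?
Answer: 6242747670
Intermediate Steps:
Y(E) = 4 + 2*E² (Y(E) = (E² + E²) + 4 = 2*E² + 4 = 4 + 2*E²)
J(j) = 2*j*(4 + j + 2*j²) (J(j) = (j + (4 + 2*j²))*(j + j) = (4 + j + 2*j²)*(2*j) = 2*j*(4 + j + 2*j²))
(232814 - 249313)*(-245969 - 132161) - J(-100) = (232814 - 249313)*(-245969 - 132161) - 2*(-100)*(4 - 100 + 2*(-100)²) = -16499*(-378130) - 2*(-100)*(4 - 100 + 2*10000) = 6238766870 - 2*(-100)*(4 - 100 + 20000) = 6238766870 - 2*(-100)*19904 = 6238766870 - 1*(-3980800) = 6238766870 + 3980800 = 6242747670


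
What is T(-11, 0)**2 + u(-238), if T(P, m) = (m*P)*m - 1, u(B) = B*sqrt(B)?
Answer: 1 - 238*I*sqrt(238) ≈ 1.0 - 3671.7*I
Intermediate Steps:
u(B) = B**(3/2)
T(P, m) = -1 + P*m**2 (T(P, m) = (P*m)*m - 1 = P*m**2 - 1 = -1 + P*m**2)
T(-11, 0)**2 + u(-238) = (-1 - 11*0**2)**2 + (-238)**(3/2) = (-1 - 11*0)**2 - 238*I*sqrt(238) = (-1 + 0)**2 - 238*I*sqrt(238) = (-1)**2 - 238*I*sqrt(238) = 1 - 238*I*sqrt(238)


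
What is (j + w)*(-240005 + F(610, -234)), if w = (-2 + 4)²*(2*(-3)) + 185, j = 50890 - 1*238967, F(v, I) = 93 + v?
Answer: 44968674632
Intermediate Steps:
j = -188077 (j = 50890 - 238967 = -188077)
w = 161 (w = 2²*(-6) + 185 = 4*(-6) + 185 = -24 + 185 = 161)
(j + w)*(-240005 + F(610, -234)) = (-188077 + 161)*(-240005 + (93 + 610)) = -187916*(-240005 + 703) = -187916*(-239302) = 44968674632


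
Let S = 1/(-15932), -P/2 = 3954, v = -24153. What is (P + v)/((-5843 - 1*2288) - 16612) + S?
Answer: 510771109/394205476 ≈ 1.2957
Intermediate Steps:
P = -7908 (P = -2*3954 = -7908)
S = -1/15932 ≈ -6.2767e-5
(P + v)/((-5843 - 1*2288) - 16612) + S = (-7908 - 24153)/((-5843 - 1*2288) - 16612) - 1/15932 = -32061/((-5843 - 2288) - 16612) - 1/15932 = -32061/(-8131 - 16612) - 1/15932 = -32061/(-24743) - 1/15932 = -32061*(-1/24743) - 1/15932 = 32061/24743 - 1/15932 = 510771109/394205476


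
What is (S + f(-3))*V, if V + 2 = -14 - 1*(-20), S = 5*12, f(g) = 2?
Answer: 248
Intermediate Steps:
S = 60
V = 4 (V = -2 + (-14 - 1*(-20)) = -2 + (-14 + 20) = -2 + 6 = 4)
(S + f(-3))*V = (60 + 2)*4 = 62*4 = 248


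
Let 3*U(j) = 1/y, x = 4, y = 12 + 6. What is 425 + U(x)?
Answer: 22951/54 ≈ 425.02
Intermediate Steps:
y = 18
U(j) = 1/54 (U(j) = (⅓)/18 = (⅓)*(1/18) = 1/54)
425 + U(x) = 425 + 1/54 = 22951/54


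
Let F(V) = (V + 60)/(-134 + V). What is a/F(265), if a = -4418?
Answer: -578758/325 ≈ -1780.8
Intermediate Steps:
F(V) = (60 + V)/(-134 + V)
a/F(265) = -4418*(-134 + 265)/(60 + 265) = -4418/(325/131) = -4418/((1/131)*325) = -4418/325/131 = -4418*131/325 = -578758/325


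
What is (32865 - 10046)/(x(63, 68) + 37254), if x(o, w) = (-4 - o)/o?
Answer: 1437597/2346935 ≈ 0.61254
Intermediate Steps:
x(o, w) = (-4 - o)/o
(32865 - 10046)/(x(63, 68) + 37254) = (32865 - 10046)/((-4 - 1*63)/63 + 37254) = 22819/((-4 - 63)/63 + 37254) = 22819/((1/63)*(-67) + 37254) = 22819/(-67/63 + 37254) = 22819/(2346935/63) = 22819*(63/2346935) = 1437597/2346935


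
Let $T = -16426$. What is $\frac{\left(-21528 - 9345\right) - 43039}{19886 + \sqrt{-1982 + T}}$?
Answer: $- \frac{367453508}{98867851} + \frac{36956 i \sqrt{4602}}{98867851} \approx -3.7166 + 0.025357 i$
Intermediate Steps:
$\frac{\left(-21528 - 9345\right) - 43039}{19886 + \sqrt{-1982 + T}} = \frac{\left(-21528 - 9345\right) - 43039}{19886 + \sqrt{-1982 - 16426}} = \frac{-30873 - 43039}{19886 + \sqrt{-18408}} = - \frac{73912}{19886 + 2 i \sqrt{4602}}$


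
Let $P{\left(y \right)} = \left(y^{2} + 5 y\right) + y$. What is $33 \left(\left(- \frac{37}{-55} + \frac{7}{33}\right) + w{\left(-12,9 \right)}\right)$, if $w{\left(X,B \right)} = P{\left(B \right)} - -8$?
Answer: $\frac{23741}{5} \approx 4748.2$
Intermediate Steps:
$P{\left(y \right)} = y^{2} + 6 y$
$w{\left(X,B \right)} = 8 + B \left(6 + B\right)$ ($w{\left(X,B \right)} = B \left(6 + B\right) - -8 = B \left(6 + B\right) + 8 = 8 + B \left(6 + B\right)$)
$33 \left(\left(- \frac{37}{-55} + \frac{7}{33}\right) + w{\left(-12,9 \right)}\right) = 33 \left(\left(- \frac{37}{-55} + \frac{7}{33}\right) + \left(8 + 9 \left(6 + 9\right)\right)\right) = 33 \left(\left(\left(-37\right) \left(- \frac{1}{55}\right) + 7 \cdot \frac{1}{33}\right) + \left(8 + 9 \cdot 15\right)\right) = 33 \left(\left(\frac{37}{55} + \frac{7}{33}\right) + \left(8 + 135\right)\right) = 33 \left(\frac{146}{165} + 143\right) = 33 \cdot \frac{23741}{165} = \frac{23741}{5}$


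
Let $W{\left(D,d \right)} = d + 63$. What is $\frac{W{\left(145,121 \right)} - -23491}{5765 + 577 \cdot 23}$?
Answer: $\frac{23675}{19036} \approx 1.2437$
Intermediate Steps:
$W{\left(D,d \right)} = 63 + d$
$\frac{W{\left(145,121 \right)} - -23491}{5765 + 577 \cdot 23} = \frac{\left(63 + 121\right) - -23491}{5765 + 577 \cdot 23} = \frac{184 + 23491}{5765 + 13271} = \frac{23675}{19036}$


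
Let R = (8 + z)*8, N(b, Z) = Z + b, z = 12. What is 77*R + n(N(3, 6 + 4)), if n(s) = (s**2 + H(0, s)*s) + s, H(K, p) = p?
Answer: 12671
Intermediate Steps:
n(s) = s + 2*s**2 (n(s) = (s**2 + s*s) + s = (s**2 + s**2) + s = 2*s**2 + s = s + 2*s**2)
R = 160 (R = (8 + 12)*8 = 20*8 = 160)
77*R + n(N(3, 6 + 4)) = 77*160 + ((6 + 4) + 3)*(1 + 2*((6 + 4) + 3)) = 12320 + (10 + 3)*(1 + 2*(10 + 3)) = 12320 + 13*(1 + 2*13) = 12320 + 13*(1 + 26) = 12320 + 13*27 = 12320 + 351 = 12671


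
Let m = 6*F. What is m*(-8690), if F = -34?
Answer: 1772760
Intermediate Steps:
m = -204 (m = 6*(-34) = -204)
m*(-8690) = -204*(-8690) = 1772760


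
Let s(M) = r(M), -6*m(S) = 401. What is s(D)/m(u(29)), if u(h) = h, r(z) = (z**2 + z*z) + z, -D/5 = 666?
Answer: -133046820/401 ≈ -3.3179e+5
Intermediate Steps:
D = -3330 (D = -5*666 = -3330)
r(z) = z + 2*z**2 (r(z) = (z**2 + z**2) + z = 2*z**2 + z = z + 2*z**2)
m(S) = -401/6 (m(S) = -1/6*401 = -401/6)
s(M) = M*(1 + 2*M)
s(D)/m(u(29)) = (-3330*(1 + 2*(-3330)))/(-401/6) = -3330*(1 - 6660)*(-6/401) = -3330*(-6659)*(-6/401) = 22174470*(-6/401) = -133046820/401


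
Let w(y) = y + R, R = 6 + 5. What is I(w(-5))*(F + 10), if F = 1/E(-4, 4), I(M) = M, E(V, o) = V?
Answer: 117/2 ≈ 58.500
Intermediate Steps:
R = 11
w(y) = 11 + y (w(y) = y + 11 = 11 + y)
F = -1/4 (F = 1/(-4) = -1/4 ≈ -0.25000)
I(w(-5))*(F + 10) = (11 - 5)*(-1/4 + 10) = 6*(39/4) = 117/2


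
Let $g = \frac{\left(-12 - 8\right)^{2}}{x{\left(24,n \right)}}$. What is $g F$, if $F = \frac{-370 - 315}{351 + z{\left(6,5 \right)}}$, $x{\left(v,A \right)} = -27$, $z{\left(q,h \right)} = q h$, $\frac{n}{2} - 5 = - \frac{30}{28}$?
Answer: $\frac{274000}{10287} \approx 26.636$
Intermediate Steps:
$n = \frac{55}{7}$ ($n = 10 + 2 \left(- \frac{30}{28}\right) = 10 + 2 \left(\left(-30\right) \frac{1}{28}\right) = 10 + 2 \left(- \frac{15}{14}\right) = 10 - \frac{15}{7} = \frac{55}{7} \approx 7.8571$)
$z{\left(q,h \right)} = h q$
$g = - \frac{400}{27}$ ($g = \frac{\left(-12 - 8\right)^{2}}{-27} = \left(-20\right)^{2} \left(- \frac{1}{27}\right) = 400 \left(- \frac{1}{27}\right) = - \frac{400}{27} \approx -14.815$)
$F = - \frac{685}{381}$ ($F = \frac{-370 - 315}{351 + 5 \cdot 6} = - \frac{685}{351 + 30} = - \frac{685}{381} \approx -1.7979$)
$g F = \left(- \frac{400}{27}\right) \left(- \frac{685}{381}\right) = \frac{274000}{10287}$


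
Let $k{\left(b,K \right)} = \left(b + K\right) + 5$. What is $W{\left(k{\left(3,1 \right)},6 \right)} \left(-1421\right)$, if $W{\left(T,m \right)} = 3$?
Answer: $-4263$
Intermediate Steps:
$k{\left(b,K \right)} = 5 + K + b$ ($k{\left(b,K \right)} = \left(K + b\right) + 5 = 5 + K + b$)
$W{\left(k{\left(3,1 \right)},6 \right)} \left(-1421\right) = 3 \left(-1421\right) = -4263$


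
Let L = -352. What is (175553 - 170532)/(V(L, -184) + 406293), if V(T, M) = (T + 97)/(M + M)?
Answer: 1847728/149516079 ≈ 0.012358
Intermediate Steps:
V(T, M) = (97 + T)/(2*M) (V(T, M) = (97 + T)/((2*M)) = (97 + T)*(1/(2*M)) = (97 + T)/(2*M))
(175553 - 170532)/(V(L, -184) + 406293) = (175553 - 170532)/((½)*(97 - 352)/(-184) + 406293) = 5021/((½)*(-1/184)*(-255) + 406293) = 5021/(255/368 + 406293) = 5021/(149516079/368) = 5021*(368/149516079) = 1847728/149516079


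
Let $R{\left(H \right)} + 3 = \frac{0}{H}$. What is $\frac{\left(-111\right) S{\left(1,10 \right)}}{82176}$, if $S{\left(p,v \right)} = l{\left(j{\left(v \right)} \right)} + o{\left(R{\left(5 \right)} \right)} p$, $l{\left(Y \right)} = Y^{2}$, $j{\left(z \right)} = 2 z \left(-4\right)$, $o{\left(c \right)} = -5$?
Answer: $- \frac{236615}{27392} \approx -8.6381$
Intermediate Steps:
$R{\left(H \right)} = -3$ ($R{\left(H \right)} = -3 + \frac{0}{H} = -3 + 0 = -3$)
$j{\left(z \right)} = - 8 z$
$S{\left(p,v \right)} = - 5 p + 64 v^{2}$ ($S{\left(p,v \right)} = \left(- 8 v\right)^{2} - 5 p = 64 v^{2} - 5 p = - 5 p + 64 v^{2}$)
$\frac{\left(-111\right) S{\left(1,10 \right)}}{82176} = \frac{\left(-111\right) \left(\left(-5\right) 1 + 64 \cdot 10^{2}\right)}{82176} = - 111 \left(-5 + 64 \cdot 100\right) \frac{1}{82176} = - 111 \left(-5 + 6400\right) \frac{1}{82176} = \left(-111\right) 6395 \cdot \frac{1}{82176} = \left(-709845\right) \frac{1}{82176} = - \frac{236615}{27392}$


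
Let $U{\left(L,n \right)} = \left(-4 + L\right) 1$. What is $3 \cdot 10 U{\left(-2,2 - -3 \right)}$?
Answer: $-180$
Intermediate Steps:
$U{\left(L,n \right)} = -4 + L$
$3 \cdot 10 U{\left(-2,2 - -3 \right)} = 3 \cdot 10 \left(-4 - 2\right) = 30 \left(-6\right) = -180$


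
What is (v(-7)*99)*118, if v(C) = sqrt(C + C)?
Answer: 11682*I*sqrt(14) ≈ 43710.0*I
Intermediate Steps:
v(C) = sqrt(2)*sqrt(C) (v(C) = sqrt(2*C) = sqrt(2)*sqrt(C))
(v(-7)*99)*118 = ((sqrt(2)*sqrt(-7))*99)*118 = ((sqrt(2)*(I*sqrt(7)))*99)*118 = ((I*sqrt(14))*99)*118 = (99*I*sqrt(14))*118 = 11682*I*sqrt(14)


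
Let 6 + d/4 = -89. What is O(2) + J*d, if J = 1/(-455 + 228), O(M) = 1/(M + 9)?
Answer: 4407/2497 ≈ 1.7649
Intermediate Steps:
O(M) = 1/(9 + M)
d = -380 (d = -24 + 4*(-89) = -24 - 356 = -380)
J = -1/227 (J = 1/(-227) = -1/227 ≈ -0.0044053)
O(2) + J*d = 1/(9 + 2) - 1/227*(-380) = 1/11 + 380/227 = 4407/2497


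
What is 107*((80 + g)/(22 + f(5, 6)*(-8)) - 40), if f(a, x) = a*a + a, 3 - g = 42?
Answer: -937427/218 ≈ -4300.1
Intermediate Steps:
g = -39 (g = 3 - 1*42 = 3 - 42 = -39)
f(a, x) = a + a² (f(a, x) = a² + a = a + a²)
107*((80 + g)/(22 + f(5, 6)*(-8)) - 40) = 107*((80 - 39)/(22 + (5*(1 + 5))*(-8)) - 40) = 107*(41/(22 + (5*6)*(-8)) - 40) = 107*(41/(22 + 30*(-8)) - 40) = 107*(41/(22 - 240) - 40) = 107*(41/(-218) - 40) = 107*(41*(-1/218) - 40) = 107*(-41/218 - 40) = 107*(-8761/218) = -937427/218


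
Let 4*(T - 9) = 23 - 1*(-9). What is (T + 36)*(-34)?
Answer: -1802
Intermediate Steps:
T = 17 (T = 9 + (23 - 1*(-9))/4 = 9 + (23 + 9)/4 = 9 + (¼)*32 = 9 + 8 = 17)
(T + 36)*(-34) = (17 + 36)*(-34) = 53*(-34) = -1802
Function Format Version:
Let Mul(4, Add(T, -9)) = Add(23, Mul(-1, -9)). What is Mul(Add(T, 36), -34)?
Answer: -1802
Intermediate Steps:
T = 17 (T = Add(9, Mul(Rational(1, 4), Add(23, Mul(-1, -9)))) = Add(9, Mul(Rational(1, 4), Add(23, 9))) = Add(9, Mul(Rational(1, 4), 32)) = Add(9, 8) = 17)
Mul(Add(T, 36), -34) = Mul(Add(17, 36), -34) = Mul(53, -34) = -1802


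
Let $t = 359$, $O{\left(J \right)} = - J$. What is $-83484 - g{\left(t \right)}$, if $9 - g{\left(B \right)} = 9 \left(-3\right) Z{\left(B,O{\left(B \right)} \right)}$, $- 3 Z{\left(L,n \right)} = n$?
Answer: $-86724$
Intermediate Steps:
$Z{\left(L,n \right)} = - \frac{n}{3}$
$g{\left(B \right)} = 9 + 9 B$ ($g{\left(B \right)} = 9 - 9 \left(-3\right) \left(- \frac{\left(-1\right) B}{3}\right) = 9 - - 27 \frac{B}{3} = 9 - - 9 B = 9 + 9 B$)
$-83484 - g{\left(t \right)} = -83484 - \left(9 + 9 \cdot 359\right) = -83484 - \left(9 + 3231\right) = -83484 - 3240 = -86724$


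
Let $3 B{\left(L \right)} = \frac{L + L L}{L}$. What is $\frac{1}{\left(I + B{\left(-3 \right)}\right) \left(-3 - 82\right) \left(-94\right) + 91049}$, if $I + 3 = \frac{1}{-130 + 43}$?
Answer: $\frac{87}{5364463} \approx 1.6218 \cdot 10^{-5}$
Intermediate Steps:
$I = - \frac{262}{87}$ ($I = -3 + \frac{1}{-130 + 43} = -3 + \frac{1}{-87} = -3 - \frac{1}{87} = - \frac{262}{87} \approx -3.0115$)
$B{\left(L \right)} = \frac{L + L^{2}}{3 L}$ ($B{\left(L \right)} = \frac{\left(L + L L\right) \frac{1}{L}}{3} = \frac{\left(L + L^{2}\right) \frac{1}{L}}{3} = \frac{\frac{1}{L} \left(L + L^{2}\right)}{3} = \frac{L + L^{2}}{3 L}$)
$\frac{1}{\left(I + B{\left(-3 \right)}\right) \left(-3 - 82\right) \left(-94\right) + 91049} = \frac{1}{\left(- \frac{262}{87} + \left(\frac{1}{3} + \frac{1}{3} \left(-3\right)\right)\right) \left(-3 - 82\right) \left(-94\right) + 91049} = \frac{1}{\left(- \frac{262}{87} + \left(\frac{1}{3} - 1\right)\right) \left(-85\right) \left(-94\right) + 91049} = \frac{1}{\left(- \frac{262}{87} - \frac{2}{3}\right) \left(-85\right) \left(-94\right) + 91049} = \frac{1}{\left(- \frac{320}{87}\right) \left(-85\right) \left(-94\right) + 91049} = \frac{1}{\frac{27200}{87} \left(-94\right) + 91049} = \frac{1}{- \frac{2556800}{87} + 91049} = \frac{1}{\frac{5364463}{87}} = \frac{87}{5364463}$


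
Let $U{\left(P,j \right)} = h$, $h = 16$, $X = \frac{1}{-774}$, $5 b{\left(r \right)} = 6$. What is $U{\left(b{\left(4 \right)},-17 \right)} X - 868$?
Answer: $- \frac{335924}{387} \approx -868.02$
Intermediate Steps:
$b{\left(r \right)} = \frac{6}{5}$ ($b{\left(r \right)} = \frac{1}{5} \cdot 6 = \frac{6}{5}$)
$X = - \frac{1}{774} \approx -0.001292$
$U{\left(P,j \right)} = 16$
$U{\left(b{\left(4 \right)},-17 \right)} X - 868 = 16 \left(- \frac{1}{774}\right) - 868 = - \frac{8}{387} - 868 = - \frac{335924}{387}$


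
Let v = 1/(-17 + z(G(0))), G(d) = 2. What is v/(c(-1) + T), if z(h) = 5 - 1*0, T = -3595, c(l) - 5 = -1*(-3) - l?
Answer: 1/43032 ≈ 2.3239e-5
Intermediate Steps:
c(l) = 8 - l (c(l) = 5 + (-1*(-3) - l) = 5 + (3 - l) = 8 - l)
z(h) = 5 (z(h) = 5 + 0 = 5)
v = -1/12 (v = 1/(-17 + 5) = 1/(-12) = -1/12 ≈ -0.083333)
v/(c(-1) + T) = -1/12/((8 - 1*(-1)) - 3595) = -1/12/((8 + 1) - 3595) = -1/12/(9 - 3595) = -1/12/(-3586) = -1/3586*(-1/12) = 1/43032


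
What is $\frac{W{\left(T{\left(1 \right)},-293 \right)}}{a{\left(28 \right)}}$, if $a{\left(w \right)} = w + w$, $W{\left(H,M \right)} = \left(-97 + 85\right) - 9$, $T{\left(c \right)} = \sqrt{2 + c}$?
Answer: $- \frac{3}{8} \approx -0.375$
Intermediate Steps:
$W{\left(H,M \right)} = -21$ ($W{\left(H,M \right)} = -12 - 9 = -21$)
$a{\left(w \right)} = 2 w$
$\frac{W{\left(T{\left(1 \right)},-293 \right)}}{a{\left(28 \right)}} = - \frac{21}{2 \cdot 28} = - \frac{21}{56} = \left(-21\right) \frac{1}{56} = - \frac{3}{8}$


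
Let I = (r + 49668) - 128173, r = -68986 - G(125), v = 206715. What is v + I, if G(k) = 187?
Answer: 59037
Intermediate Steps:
r = -69173 (r = -68986 - 1*187 = -68986 - 187 = -69173)
I = -147678 (I = (-69173 + 49668) - 128173 = -19505 - 128173 = -147678)
v + I = 206715 - 147678 = 59037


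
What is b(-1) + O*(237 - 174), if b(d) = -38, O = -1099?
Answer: -69275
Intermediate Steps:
b(-1) + O*(237 - 174) = -38 - 1099*(237 - 174) = -38 - 1099*63 = -38 - 69237 = -69275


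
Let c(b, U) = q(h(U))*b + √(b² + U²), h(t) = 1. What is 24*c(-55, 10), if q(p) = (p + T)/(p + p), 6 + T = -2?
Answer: 4620 + 600*√5 ≈ 5961.6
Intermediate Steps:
T = -8 (T = -6 - 2 = -8)
q(p) = (-8 + p)/(2*p) (q(p) = (p - 8)/(p + p) = (-8 + p)/((2*p)) = (-8 + p)*(1/(2*p)) = (-8 + p)/(2*p))
c(b, U) = √(U² + b²) - 7*b/2 (c(b, U) = ((½)*(-8 + 1)/1)*b + √(b² + U²) = ((½)*1*(-7))*b + √(U² + b²) = -7*b/2 + √(U² + b²) = √(U² + b²) - 7*b/2)
24*c(-55, 10) = 24*(√(10² + (-55)²) - 7/2*(-55)) = 24*(√(100 + 3025) + 385/2) = 24*(√3125 + 385/2) = 24*(25*√5 + 385/2) = 24*(385/2 + 25*√5) = 4620 + 600*√5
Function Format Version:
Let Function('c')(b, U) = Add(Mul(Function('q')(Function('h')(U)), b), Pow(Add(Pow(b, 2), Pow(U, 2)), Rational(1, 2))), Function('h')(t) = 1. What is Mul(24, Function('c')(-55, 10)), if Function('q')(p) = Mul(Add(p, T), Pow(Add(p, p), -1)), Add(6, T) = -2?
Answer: Add(4620, Mul(600, Pow(5, Rational(1, 2)))) ≈ 5961.6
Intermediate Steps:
T = -8 (T = Add(-6, -2) = -8)
Function('q')(p) = Mul(Rational(1, 2), Pow(p, -1), Add(-8, p)) (Function('q')(p) = Mul(Add(p, -8), Pow(Add(p, p), -1)) = Mul(Add(-8, p), Pow(Mul(2, p), -1)) = Mul(Add(-8, p), Mul(Rational(1, 2), Pow(p, -1))) = Mul(Rational(1, 2), Pow(p, -1), Add(-8, p)))
Function('c')(b, U) = Add(Pow(Add(Pow(U, 2), Pow(b, 2)), Rational(1, 2)), Mul(Rational(-7, 2), b)) (Function('c')(b, U) = Add(Mul(Mul(Rational(1, 2), Pow(1, -1), Add(-8, 1)), b), Pow(Add(Pow(b, 2), Pow(U, 2)), Rational(1, 2))) = Add(Mul(Mul(Rational(1, 2), 1, -7), b), Pow(Add(Pow(U, 2), Pow(b, 2)), Rational(1, 2))) = Add(Mul(Rational(-7, 2), b), Pow(Add(Pow(U, 2), Pow(b, 2)), Rational(1, 2))) = Add(Pow(Add(Pow(U, 2), Pow(b, 2)), Rational(1, 2)), Mul(Rational(-7, 2), b)))
Mul(24, Function('c')(-55, 10)) = Mul(24, Add(Pow(Add(Pow(10, 2), Pow(-55, 2)), Rational(1, 2)), Mul(Rational(-7, 2), -55))) = Mul(24, Add(Pow(Add(100, 3025), Rational(1, 2)), Rational(385, 2))) = Mul(24, Add(Pow(3125, Rational(1, 2)), Rational(385, 2))) = Mul(24, Add(Mul(25, Pow(5, Rational(1, 2))), Rational(385, 2))) = Mul(24, Add(Rational(385, 2), Mul(25, Pow(5, Rational(1, 2))))) = Add(4620, Mul(600, Pow(5, Rational(1, 2))))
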